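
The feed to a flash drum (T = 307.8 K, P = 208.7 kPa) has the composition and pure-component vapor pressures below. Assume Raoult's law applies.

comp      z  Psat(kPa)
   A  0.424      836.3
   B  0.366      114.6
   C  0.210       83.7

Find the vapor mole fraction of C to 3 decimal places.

y_C = 0.137

Raoult's law: Kᵢ = Pᵢˢᵃᵗ/P = Pᵢˢᵃᵗ/208.7.
  K_A = 836.3/208.7 = 4.00719, K_B = 114.6/208.7 = 0.54911, K_C = 83.7/208.7 = 0.40105
Material balance + equilibrium reduce to Σ zᵢ(Kᵢ−1)/(1+β(Kᵢ−1)) = 0.
Check two-phase: ΣzᵢKᵢ = 1.984 > 1 and Σzᵢ/Kᵢ = 1.296 > 1, so g(0) = 0.984 > 0 and g(1) = -0.296 < 0.
Newton–Raphson from β = 0.42:
  β = 0.420: g = 0.1918, g' = -0.996 → β = 0.612
  β = 0.612: g = 0.0220, g' = -0.805 → β = 0.640
Converged at β = 0.640.
Compositions from xᵢ = zᵢ/(1+β(Kᵢ−1)), yᵢ = Kᵢxᵢ:
  A: x = 0.145, y = 0.581
  B: x = 0.514, y = 0.283
  C: x = 0.341, y = 0.137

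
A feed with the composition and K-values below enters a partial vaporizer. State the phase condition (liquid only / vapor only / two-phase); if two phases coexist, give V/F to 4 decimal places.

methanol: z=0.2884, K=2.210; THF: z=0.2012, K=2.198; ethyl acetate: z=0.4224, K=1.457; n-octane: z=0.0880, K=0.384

ΣzᵢKᵢ = 1.7288; Σzᵢ/Kᵢ = 0.7411.
Since Σzᵢ/Kᵢ < 1 the mixture is above its dew point — single vapor phase.

vapor only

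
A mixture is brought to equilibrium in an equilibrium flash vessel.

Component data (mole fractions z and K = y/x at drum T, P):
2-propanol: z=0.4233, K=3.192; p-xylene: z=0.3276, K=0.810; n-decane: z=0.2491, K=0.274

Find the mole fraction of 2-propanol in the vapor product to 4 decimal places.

Iterate (Newton) starting at V/F = 0.51:
  V/F = 0.5100: g = 0.08201, g' = -0.7990 → V/F = 0.6126
  V/F = 0.6126: g = -0.00012, g' = -0.8116 → V/F = 0.6125
Converged at V/F = 0.6125.
Compositions from xᵢ = zᵢ/(1+V/F(Kᵢ−1)), yᵢ = Kᵢxᵢ:
  2-propanol: x = 0.1807, y = 0.5768
  p-xylene: x = 0.3707, y = 0.3003
  n-decane: x = 0.4486, y = 0.1229

y_2-propanol = 0.5768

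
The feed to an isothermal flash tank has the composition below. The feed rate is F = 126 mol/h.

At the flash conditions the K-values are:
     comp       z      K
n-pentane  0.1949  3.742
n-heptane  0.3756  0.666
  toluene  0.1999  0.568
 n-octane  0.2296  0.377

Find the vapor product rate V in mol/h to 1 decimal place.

V = 18.4 mol/h

Newton–Raphson from β = 0.5:
  β = 0.5000: g = -0.24311, g' = -0.5697 → β = 0.0733
  β = 0.0733: g = 0.07732, g' = -1.1976 → β = 0.1379
  β = 0.1379: g = 0.00801, g' = -0.9666 → β = 0.1461
  β = 0.1461: g = 0.00010, g' = -0.9435 → β = 0.1462
Converged at β = 0.1462.
Then V = β·F = 0.1462·126 = 18.4 mol/h and L = F − V = 107.6 mol/h.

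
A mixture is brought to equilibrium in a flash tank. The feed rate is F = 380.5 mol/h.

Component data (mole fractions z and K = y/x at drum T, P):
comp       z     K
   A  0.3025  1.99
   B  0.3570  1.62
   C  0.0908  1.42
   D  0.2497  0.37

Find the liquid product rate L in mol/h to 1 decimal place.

Material balance + equilibrium reduce to Σ zᵢ(Kᵢ−1)/(1+ψ(Kᵢ−1)) = 0.
Feasibility: ΣzᵢKᵢ = 1.4016, Σzᵢ/Kᵢ = 1.1112 — both > 1, two phases present.
Iterate (Newton) starting at ψ = 0.43:
  ψ = 0.4300: g = 0.20135, g' = -0.4293 → ψ = 0.8990
  ψ = 0.8990: g = -0.03451, g' = -0.6751 → ψ = 0.8479
  ψ = 0.8479: g = -0.00168, g' = -0.6120 → ψ = 0.8451
Converged at ψ = 0.8451.
Then V = ψ·F = 0.8451·380.5 = 321.6 mol/h and L = F − V = 58.9 mol/h.

L = 58.9 mol/h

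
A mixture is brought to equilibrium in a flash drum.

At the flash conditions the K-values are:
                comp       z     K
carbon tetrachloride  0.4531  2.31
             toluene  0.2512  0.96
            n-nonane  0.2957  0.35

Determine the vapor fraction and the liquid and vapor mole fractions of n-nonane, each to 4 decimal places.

Material balance + equilibrium reduce to Σ zᵢ(Kᵢ−1)/(1+ψ(Kᵢ−1)) = 0.
Feasibility: ΣzᵢKᵢ = 1.3913, Σzᵢ/Kᵢ = 1.3027 — both > 1, two phases present.
Newton iteration, ψ⁰ = 0.7:
  ψ = 0.7000: g = -0.05338, g' = -0.6326 → ψ = 0.6156
  ψ = 0.6156: g = -0.00215, g' = -0.5859 → ψ = 0.6120
Converged at ψ = 0.6119.
Compositions from xᵢ = zᵢ/(1+ψ(Kᵢ−1)), yᵢ = Kᵢxᵢ:
  carbon tetrachloride: x = 0.2515, y = 0.5809
  toluene: x = 0.2575, y = 0.2472
  n-nonane: x = 0.4910, y = 0.1719

ψ = 0.6119, x_n-nonane = 0.4910, y_n-nonane = 0.1719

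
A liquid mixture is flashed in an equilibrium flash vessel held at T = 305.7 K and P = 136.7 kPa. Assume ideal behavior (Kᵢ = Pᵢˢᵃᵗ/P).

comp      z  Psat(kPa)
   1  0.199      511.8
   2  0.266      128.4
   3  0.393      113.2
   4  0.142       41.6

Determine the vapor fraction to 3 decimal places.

Raoult's law: Kᵢ = Pᵢˢᵃᵗ/P = Pᵢˢᵃᵗ/136.7.
  K_1 = 511.8/136.7 = 3.74396, K_2 = 128.4/136.7 = 0.93928, K_3 = 113.2/136.7 = 0.82809, K_4 = 41.6/136.7 = 0.30432
Let ψ = V/F and solve Σ zᵢ(Kᵢ−1)/(1+ψ(Kᵢ−1)) = 0.
Check two-phase: ΣzᵢKᵢ = 1.364 > 1 and Σzᵢ/Kᵢ = 1.278 > 1, so g(0) = 0.364 > 0 and g(1) = -0.278 < 0.
Newton iteration, ψ⁰ = 0.51:
  ψ = 0.510: g = -0.0163, g' = -0.440 → ψ = 0.473
Converged at ψ = 0.473.

ψ = 0.473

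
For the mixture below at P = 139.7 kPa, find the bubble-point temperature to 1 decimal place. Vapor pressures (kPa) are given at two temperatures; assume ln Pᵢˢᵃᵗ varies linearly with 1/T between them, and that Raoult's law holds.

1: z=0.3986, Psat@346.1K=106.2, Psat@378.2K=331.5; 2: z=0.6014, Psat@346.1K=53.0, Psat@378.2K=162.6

Bubble-point temperature: ΣzᵢPᵢˢᵃᵗ(T) = P. Interpolate ln Pᵢˢᵃᵗ = aᵢ + bᵢ/T.
  T = 346.1 K: ΣzᵢPᵢˢᵃᵗ = 74.21 kPa
  T = 378.2 K: ΣzᵢPᵢˢᵃᵗ = 229.92 kPa
  T = 362.1 K: ΣzᵢPᵢˢᵃᵗ = 133.70 kPa
  T = 370.1 K: ΣzᵢPᵢˢᵃᵗ = 176.07 kPa
  T = 366.1 K: ΣzᵢPᵢˢᵃᵗ = 153.66 kPa
  T = 364.1 K: ΣzᵢPᵢˢᵃᵗ = 143.39 kPa
  T = 363.1 K: ΣzᵢPᵢˢᵃᵗ = 138.47 kPa
Interpolating between 363.1 K and 364.1 K gives T ≈ 363.4 K.

T = 363.4 K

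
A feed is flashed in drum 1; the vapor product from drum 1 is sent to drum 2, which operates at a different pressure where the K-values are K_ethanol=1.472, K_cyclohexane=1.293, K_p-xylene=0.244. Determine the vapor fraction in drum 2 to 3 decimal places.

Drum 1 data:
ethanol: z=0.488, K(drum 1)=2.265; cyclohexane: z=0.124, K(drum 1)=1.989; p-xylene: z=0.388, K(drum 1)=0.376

V/F (drum 2) = 0.425

Drum 1:
Let ψ₁ = V/F and solve Σ zᵢ(Kᵢ−1)/(1+ψ₁(Kᵢ−1)) = 0.
g(0) = ΣzᵢKᵢ − 1 = 0.498 and g(1) = 1 − Σzᵢ/Kᵢ = -0.310, so a root lies in (0, 1).
Newton–Raphson from ψ₁ = 0.3:
  ψ₁ = 0.300: g = 0.2442, g' = -0.711 → ψ₁ = 0.643
  ψ₁ = 0.643: g = 0.0108, g' = -0.704 → ψ₁ = 0.659
Converged at ψ₁ = 0.659.
Drum-1 compositions:
  ethanol: x = 0.266, y = 0.603
  cyclohexane: x = 0.075, y = 0.149
  p-xylene: x = 0.659, y = 0.248
Drum-2 feed = drum-1 vapor: z₂ = (0.6030, 0.1494, 0.2477).
Drum 2:
Material balance + equilibrium reduce to Σ zᵢ(Kᵢ−1)/(1+ψ₂(Kᵢ−1)) = 0.
Check two-phase: ΣzᵢKᵢ = 1.141 > 1 and Σzᵢ/Kᵢ = 1.540 > 1, so g(0) = 0.141 > 0 and g(1) = -0.540 < 0.
Iterate (Newton) starting at ψ₂ = 0.5:
  ψ₂ = 0.500: g = -0.0326, g' = -0.464 → ψ₂ = 0.430
  ψ₂ = 0.430: g = -0.0018, g' = -0.413 → ψ₂ = 0.425
Converged at ψ₂ = 0.425.
  ethanol: x = 0.502, y = 0.739
  cyclohexane: x = 0.133, y = 0.172
  p-xylene: x = 0.365, y = 0.089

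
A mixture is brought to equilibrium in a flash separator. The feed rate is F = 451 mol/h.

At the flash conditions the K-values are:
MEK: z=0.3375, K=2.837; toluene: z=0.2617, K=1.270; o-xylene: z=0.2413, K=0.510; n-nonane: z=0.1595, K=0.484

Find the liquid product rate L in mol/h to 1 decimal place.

L = 114.4 mol/h

Material balance + equilibrium reduce to Σ zᵢ(Kᵢ−1)/(1+V/F(Kᵢ−1)) = 0.
g(0) = ΣzᵢKᵢ − 1 = 0.4901 and g(1) = 1 − Σzᵢ/Kᵢ = -0.1277, so a root lies in (0, 1).
Newton iteration, V/F⁰ = 0.5:
  V/F = 0.5000: g = 0.11789, g' = -0.5030 → V/F = 0.7344
  V/F = 0.7344: g = 0.00568, g' = -0.4712 → V/F = 0.7464
Converged at V/F = 0.7464.
Then V = V/F·F = 0.7464·451 = 336.6 mol/h and L = F − V = 114.4 mol/h.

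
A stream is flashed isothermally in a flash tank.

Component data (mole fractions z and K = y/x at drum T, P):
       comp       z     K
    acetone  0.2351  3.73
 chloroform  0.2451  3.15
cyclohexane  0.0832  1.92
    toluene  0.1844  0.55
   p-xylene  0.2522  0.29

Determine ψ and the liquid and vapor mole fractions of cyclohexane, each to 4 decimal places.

ψ = 0.7003, x_cyclohexane = 0.0506, y_cyclohexane = 0.0972

Rachford–Rice: g(ψ) = Σ zᵢ(Kᵢ−1)/(1+ψ(Kᵢ−1)) = 0.
g(0) = ΣzᵢKᵢ − 1 = 0.9833 and g(1) = 1 − Σzᵢ/Kᵢ = -0.3891, so a root lies in (0, 1).
Iterate (Newton) starting at ψ = 0.37:
  ψ = 0.3700: g = 0.32748, g' = -1.1119 → ψ = 0.6645
  ψ = 0.6645: g = 0.03516, g' = -0.9721 → ψ = 0.7007
  ψ = 0.7007: g = -0.00040, g' = -0.9960 → ψ = 0.7003
Converged at ψ = 0.7003.
Compositions from xᵢ = zᵢ/(1+ψ(Kᵢ−1)), yᵢ = Kᵢxᵢ:
  acetone: x = 0.0807, y = 0.3012
  chloroform: x = 0.0978, y = 0.3081
  cyclohexane: x = 0.0506, y = 0.0972
  toluene: x = 0.2692, y = 0.1481
  p-xylene: x = 0.5016, y = 0.1455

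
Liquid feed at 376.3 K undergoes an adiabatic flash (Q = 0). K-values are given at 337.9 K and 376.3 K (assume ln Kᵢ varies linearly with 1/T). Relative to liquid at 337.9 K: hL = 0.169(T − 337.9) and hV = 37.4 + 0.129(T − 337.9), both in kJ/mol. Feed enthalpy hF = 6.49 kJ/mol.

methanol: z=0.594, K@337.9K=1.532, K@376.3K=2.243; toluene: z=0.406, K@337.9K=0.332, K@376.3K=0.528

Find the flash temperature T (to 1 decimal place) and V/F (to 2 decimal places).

Adiabatic flash: solve Rachford–Rice at each trial T, then check hF = ψ·hV(T) + (1−ψ)·hL(T).
  T = 337.9 K: K = (1.532, 0.332), RR gives ψ = 0.126, H_out = 4.715 kJ/mol
  T = 376.3 K: K = (2.243, 0.528), RR gives ψ = 0.932, H_out = 39.909 kJ/mol
  T = 357.1 K: K = (1.873, 0.424), RR gives ψ = 0.566, H_out = 23.978 kJ/mol
  T = 347.5 K: K = (1.699, 0.376), RR gives ψ = 0.371, H_out = 15.370 kJ/mol
  T = 342.7 K: K = (1.614, 0.354), RR gives ψ = 0.258, H_out = 10.424 kJ/mol
  T = 340.3 K: K = (1.573, 0.343), RR gives ψ = 0.195, H_out = 7.687 kJ/mol
Linear interpolation between T = 337.9 (H_out = 4.715) and T = 340.3 (H_out = 7.687) on hF = 6.49 gives T ≈ 339.3 K, at which ψ = 0.17.

T = 339.3 K, V/F = 0.17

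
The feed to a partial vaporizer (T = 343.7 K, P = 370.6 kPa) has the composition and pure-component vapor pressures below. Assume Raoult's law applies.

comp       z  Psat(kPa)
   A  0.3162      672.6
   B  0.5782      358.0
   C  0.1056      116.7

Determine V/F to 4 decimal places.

Raoult's law: Kᵢ = Pᵢˢᵃᵗ/P = Pᵢˢᵃᵗ/370.6.
  K_A = 672.6/370.6 = 1.814895, K_B = 358.0/370.6 = 0.966001, K_C = 116.7/370.6 = 0.314895
Newton–Raphson from V/F = 0.5:
  V/F = 0.5000: g = 0.05304, g' = -0.2214 → V/F = 0.7396
  V/F = 0.7396: g = -0.00605, g' = -0.2861 → V/F = 0.7184
  V/F = 0.7184: g = -0.00010, g' = -0.2765 → V/F = 0.7181
Converged at V/F = 0.7181.

V/F = 0.7181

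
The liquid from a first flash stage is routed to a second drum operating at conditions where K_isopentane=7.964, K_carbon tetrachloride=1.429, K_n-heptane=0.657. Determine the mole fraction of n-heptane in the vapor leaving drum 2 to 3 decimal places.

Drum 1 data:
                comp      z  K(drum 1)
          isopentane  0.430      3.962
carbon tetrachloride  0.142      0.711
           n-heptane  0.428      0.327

Drum 1:
Iterate (Newton) starting at ψ₁ = 0.5:
  ψ₁ = 0.500: g = 0.0313, g' = -1.069 → ψ₁ = 0.529
Converged at ψ₁ = 0.529.
Drum-1 compositions:
  isopentane: x = 0.167, y = 0.663
  carbon tetrachloride: x = 0.168, y = 0.119
  n-heptane: x = 0.665, y = 0.217
Drum-2 feed = drum-1 liquid: z₂ = (0.1674, 0.1677, 0.6649).
Drum 2:
Rachford–Rice: g(ψ₂) = Σ zᵢ(Kᵢ−1)/(1+ψ₂(Kᵢ−1)) = 0.
Feasibility: ΣzᵢKᵢ = 2.010, Σzᵢ/Kᵢ = 1.150 — both > 1, two phases present.
Newton–Raphson from ψ₂ = 0.55:
  ψ₂ = 0.550: g = 0.0185, g' = -0.487 → ψ₂ = 0.588
  ψ₂ = 0.588: g = 0.0006, g' = -0.455 → ψ₂ = 0.589
Converged at ψ₂ = 0.589.
  isopentane: x = 0.033, y = 0.261
  carbon tetrachloride: x = 0.134, y = 0.191
  n-heptane: x = 0.833, y = 0.548

y_n-heptane (drum 2) = 0.548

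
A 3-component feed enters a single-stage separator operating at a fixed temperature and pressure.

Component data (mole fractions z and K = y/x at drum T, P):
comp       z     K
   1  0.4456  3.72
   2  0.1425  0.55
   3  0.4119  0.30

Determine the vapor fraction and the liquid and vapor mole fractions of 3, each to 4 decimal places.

Iterate (Newton) starting at ψ = 0.51:
  ψ = 0.5100: g = -0.02392, g' = -1.1153 → ψ = 0.4886
Converged at ψ = 0.4886.
Compositions from xᵢ = zᵢ/(1+ψ(Kᵢ−1)), yᵢ = Kᵢxᵢ:
  1: x = 0.1913, y = 0.7117
  2: x = 0.1827, y = 0.1005
  3: x = 0.6260, y = 0.1878

ψ = 0.4886, x_3 = 0.6260, y_3 = 0.1878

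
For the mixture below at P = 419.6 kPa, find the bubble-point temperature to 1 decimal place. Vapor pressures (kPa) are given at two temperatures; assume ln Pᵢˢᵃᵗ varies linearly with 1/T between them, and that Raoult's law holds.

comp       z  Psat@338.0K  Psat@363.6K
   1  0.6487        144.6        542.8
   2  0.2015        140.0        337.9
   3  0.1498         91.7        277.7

T = 361.5 K

Bubble-point temperature: ΣzᵢPᵢˢᵃᵗ(T) = P. Interpolate ln Pᵢˢᵃᵗ = aᵢ + bᵢ/T.
  T = 338.0 K: ΣzᵢPᵢˢᵃᵗ = 135.75 kPa
  T = 363.6 K: ΣzᵢPᵢˢᵃᵗ = 461.80 kPa
  T = 350.8 K: ΣzᵢPᵢˢᵃᵗ = 255.11 kPa
  T = 357.2 K: ΣzᵢPᵢˢᵃᵗ = 344.79 kPa
  T = 360.4 K: ΣzᵢPᵢˢᵃᵗ = 399.47 kPa
  T = 362.0 K: ΣzᵢPᵢˢᵃᵗ = 429.63 kPa
Interpolating between 360.4 K and 362.0 K gives T ≈ 361.5 K.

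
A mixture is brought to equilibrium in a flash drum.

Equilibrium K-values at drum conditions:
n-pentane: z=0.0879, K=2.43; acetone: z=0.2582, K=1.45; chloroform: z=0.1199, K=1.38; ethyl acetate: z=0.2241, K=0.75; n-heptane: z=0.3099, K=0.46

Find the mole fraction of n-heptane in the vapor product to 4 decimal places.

y_n-heptane = 0.1598

Iterate (Newton) starting at V/F = 0.5:
  V/F = 0.5000: g = -0.08684, g' = -0.2961 → V/F = 0.2067
  V/F = 0.2067: g = -0.00187, g' = -0.2958 → V/F = 0.2003
Converged at V/F = 0.2003.
Compositions from xᵢ = zᵢ/(1+V/F(Kᵢ−1)), yᵢ = Kᵢxᵢ:
  n-pentane: x = 0.0683, y = 0.1660
  acetone: x = 0.2368, y = 0.3434
  chloroform: x = 0.1114, y = 0.1538
  ethyl acetate: x = 0.2359, y = 0.1769
  n-heptane: x = 0.3475, y = 0.1598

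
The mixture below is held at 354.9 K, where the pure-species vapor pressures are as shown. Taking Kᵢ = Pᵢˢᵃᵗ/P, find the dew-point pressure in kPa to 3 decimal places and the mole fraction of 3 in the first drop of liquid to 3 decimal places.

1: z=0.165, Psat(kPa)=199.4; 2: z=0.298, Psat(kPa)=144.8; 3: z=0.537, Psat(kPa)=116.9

Pdew = 133.705 kPa, x_3 = 0.614

At the dew point ψ → 1, so Σzᵢ/Kᵢ = 1 with Kᵢ = Pᵢˢᵃᵗ/P ⇒ 1/P = Σzᵢ/Pᵢˢᵃᵗ.
1/P = 0.165/199.4 + 0.298/144.8 + 0.537/116.9 = 0.007479 ⇒ P = 133.705 kPa
xᵢ = zᵢP/Pᵢˢᵃᵗ ⇒ x_3 = 0.537·133.705/116.9 = 0.614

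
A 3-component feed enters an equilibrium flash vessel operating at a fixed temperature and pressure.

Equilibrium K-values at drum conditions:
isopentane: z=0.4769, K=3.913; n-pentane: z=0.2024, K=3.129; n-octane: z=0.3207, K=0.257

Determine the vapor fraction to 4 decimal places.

Material balance + equilibrium reduce to Σ zᵢ(Kᵢ−1)/(1+ψ(Kᵢ−1)) = 0.
Feasibility: ΣzᵢKᵢ = 2.5818, Σzᵢ/Kᵢ = 1.4344 — both > 1, two phases present.
Iterate (Newton) starting at ψ = 0.5:
  ψ = 0.5000: g = 0.39512, g' = -1.3341 → ψ = 0.7962
  ψ = 0.7962: g = -0.00498, g' = -1.5549 → ψ = 0.7930
Converged at ψ = 0.7930.

ψ = 0.7930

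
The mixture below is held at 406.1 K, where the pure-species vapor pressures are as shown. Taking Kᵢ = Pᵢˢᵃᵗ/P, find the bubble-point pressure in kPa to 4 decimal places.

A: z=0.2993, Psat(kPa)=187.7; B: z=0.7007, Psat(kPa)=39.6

At the bubble point ψ → 0, so ΣzᵢKᵢ = 1 with Kᵢ = Pᵢˢᵃᵗ/P ⇒ P = ΣzᵢPᵢˢᵃᵗ.
P = 0.2993·187.7 + 0.7007·39.6 = 83.9263 kPa

Pbub = 83.9263 kPa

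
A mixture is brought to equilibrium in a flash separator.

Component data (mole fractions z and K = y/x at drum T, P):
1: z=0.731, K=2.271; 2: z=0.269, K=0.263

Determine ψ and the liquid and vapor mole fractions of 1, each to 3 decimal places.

ψ = 0.780, x_1 = 0.367, y_1 = 0.834

Let ψ = V/F and solve Σ zᵢ(Kᵢ−1)/(1+ψ(Kᵢ−1)) = 0.
Check two-phase: ΣzᵢKᵢ = 1.731 > 1 and Σzᵢ/Kᵢ = 1.345 > 1, so g(0) = 0.731 > 0 and g(1) = -0.345 < 0.
Binary case is linear: z₁(K₁−1)(1+ψ(K₂−1)) + z₂(K₂−1)(1+ψ(K₁−1)) = 0
⇒ ψ = [z₁(K₁−1)+z₂(K₂−1)] / [−(K₁−1)(K₂−1)] = 0.7308/0.9367 = 0.780
Compositions from xᵢ = zᵢ/(1+ψ(Kᵢ−1)), yᵢ = Kᵢxᵢ:
  1: x = 0.367, y = 0.834
  2: x = 0.633, y = 0.166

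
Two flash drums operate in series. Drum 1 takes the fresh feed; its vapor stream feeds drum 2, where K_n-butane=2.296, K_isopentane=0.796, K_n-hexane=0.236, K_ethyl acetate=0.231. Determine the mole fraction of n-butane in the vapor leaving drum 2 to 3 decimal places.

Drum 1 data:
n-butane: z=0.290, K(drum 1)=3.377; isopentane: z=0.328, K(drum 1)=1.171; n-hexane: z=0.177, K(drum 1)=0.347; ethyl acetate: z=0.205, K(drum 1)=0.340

Drum 1:
Newton–Raphson from ψ₁ = 0.6:
  ψ₁ = 0.600: g = -0.0791, g' = -0.735 → ψ₁ = 0.492
  ψ₁ = 0.492: g = -0.0015, g' = -0.716 → ψ₁ = 0.490
Converged at ψ₁ = 0.490.
Drum-1 compositions:
  n-butane: x = 0.134, y = 0.452
  isopentane: x = 0.303, y = 0.354
  n-hexane: x = 0.260, y = 0.090
  ethyl acetate: x = 0.303, y = 0.103
Drum-2 feed = drum-1 vapor: z₂ = (0.4522, 0.3544, 0.0903, 0.1031).
Drum 2:
Iterate (Newton) starting at ψ₂ = 0.49:
  ψ₂ = 0.490: g = 0.0406, g' = -0.594 → ψ₂ = 0.558
  ψ₂ = 0.558: g = -0.0009, g' = -0.622 → ψ₂ = 0.557
Converged at ψ₂ = 0.557.
  n-butane: x = 0.263, y = 0.603
  isopentane: x = 0.400, y = 0.318
  n-hexane: x = 0.157, y = 0.037
  ethyl acetate: x = 0.180, y = 0.042

y_n-butane (drum 2) = 0.603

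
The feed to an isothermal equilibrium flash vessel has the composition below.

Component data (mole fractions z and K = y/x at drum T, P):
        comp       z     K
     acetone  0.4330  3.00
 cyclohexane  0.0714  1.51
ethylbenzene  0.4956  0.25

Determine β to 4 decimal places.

β = 0.3824

Newton–Raphson from β = 0.43:
  β = 0.4300: g = -0.05318, g' = -1.1205 → β = 0.3825
  β = 0.3825: g = -0.00015, g' = -1.1172 → β = 0.3824
Converged at β = 0.3824.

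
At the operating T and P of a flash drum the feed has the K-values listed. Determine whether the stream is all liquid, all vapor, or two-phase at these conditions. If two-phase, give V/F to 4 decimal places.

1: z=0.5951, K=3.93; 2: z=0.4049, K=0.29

two-phase, V/F = 0.7000

ΣzᵢKᵢ = 2.4562; Σzᵢ/Kᵢ = 1.5476.
Both exceed 1, so a two-phase solution exists.
Binary case is linear: z₁(K₁−1)(1+ψ(K₂−1)) + z₂(K₂−1)(1+ψ(K₁−1)) = 0
⇒ ψ = [z₁(K₁−1)+z₂(K₂−1)] / [−(K₁−1)(K₂−1)] = 1.45616/2.08030 = 0.7000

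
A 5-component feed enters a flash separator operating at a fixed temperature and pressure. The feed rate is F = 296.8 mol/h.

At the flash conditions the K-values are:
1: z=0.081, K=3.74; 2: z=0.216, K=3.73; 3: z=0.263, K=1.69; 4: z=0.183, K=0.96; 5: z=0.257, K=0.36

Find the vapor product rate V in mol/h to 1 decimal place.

Newton iteration, V/F⁰ = 0.5:
  V/F = 0.500: g = 0.2286, g' = -0.693 → V/F = 0.830
  V/F = 0.830: g = 0.0055, g' = -0.737 → V/F = 0.837
Converged at V/F = 0.837.
Then V = V/F·F = 0.8372·296.8 = 248.5 mol/h and L = F − V = 48.3 mol/h.

V = 248.5 mol/h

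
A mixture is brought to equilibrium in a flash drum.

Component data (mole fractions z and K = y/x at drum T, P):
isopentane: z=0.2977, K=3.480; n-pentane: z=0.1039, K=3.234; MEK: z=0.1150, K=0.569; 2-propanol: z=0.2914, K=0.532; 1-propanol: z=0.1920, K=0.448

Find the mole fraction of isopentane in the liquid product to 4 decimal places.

Newton iteration, ψ⁰ = 0.5:
  ψ = 0.5000: g = 0.05164, g' = -0.7357 → ψ = 0.5702
  ψ = 0.5702: g = 0.00152, g' = -0.6954 → ψ = 0.5724
Converged at ψ = 0.5724.
Compositions from xᵢ = zᵢ/(1+ψ(Kᵢ−1)), yᵢ = Kᵢxᵢ:
  isopentane: x = 0.1230, y = 0.4282
  n-pentane: x = 0.0456, y = 0.1475
  MEK: x = 0.1527, y = 0.0869
  2-propanol: x = 0.3980, y = 0.2117
  1-propanol: x = 0.2807, y = 0.1257

x_isopentane = 0.1230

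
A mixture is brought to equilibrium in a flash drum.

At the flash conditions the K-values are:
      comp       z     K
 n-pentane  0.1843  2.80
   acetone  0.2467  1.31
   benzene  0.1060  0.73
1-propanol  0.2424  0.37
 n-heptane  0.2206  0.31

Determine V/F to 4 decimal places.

V/F = 0.0992

Rachford–Rice: g(V/F) = Σ zᵢ(Kᵢ−1)/(1+V/F(Kᵢ−1)) = 0.
g(0) = ΣzᵢKᵢ − 1 = 0.0747 and g(1) = 1 − Σzᵢ/Kᵢ = -0.7661, so a root lies in (0, 1).
Iterate (Newton) starting at V/F = 0.52:
  V/F = 0.5200: g = -0.26059, g' = -0.6556 → V/F = 0.1225
  V/F = 0.1225: g = -0.01588, g' = -0.6694 → V/F = 0.0988
  V/F = 0.0988: g = 0.00025, g' = -0.6913 → V/F = 0.0992
Converged at V/F = 0.0992.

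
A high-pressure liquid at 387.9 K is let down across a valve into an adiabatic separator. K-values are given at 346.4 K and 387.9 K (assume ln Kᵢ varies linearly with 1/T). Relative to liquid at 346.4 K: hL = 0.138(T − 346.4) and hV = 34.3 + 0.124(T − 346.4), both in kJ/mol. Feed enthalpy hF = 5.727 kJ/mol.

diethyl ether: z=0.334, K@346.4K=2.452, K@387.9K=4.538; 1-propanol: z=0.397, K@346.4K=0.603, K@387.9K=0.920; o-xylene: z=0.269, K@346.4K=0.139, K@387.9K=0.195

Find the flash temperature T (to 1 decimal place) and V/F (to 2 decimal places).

T = 349.5 K, V/F = 0.15

Adiabatic flash: solve Rachford–Rice at each trial T, then check hF = ψ·hV(T) + (1−ψ)·hL(T).
  T = 346.4 K: K = (2.452, 0.603, 0.139), RR gives ψ = 0.107, H_out = 3.672 kJ/mol
  T = 387.9 K: K = (4.538, 0.920, 0.195), RR gives ψ = 0.530, H_out = 23.603 kJ/mol
  T = 367.1 K: K = (3.392, 0.753, 0.166), RR gives ψ = 0.361, H_out = 15.146 kJ/mol
  T = 356.8 K: K = (2.900, 0.677, 0.152), RR gives ψ = 0.251, H_out = 10.018 kJ/mol
  T = 351.6 K: K = (2.670, 0.639, 0.146), RR gives ψ = 0.185, H_out = 7.037 kJ/mol
  T = 349.0 K: K = (2.559, 0.621, 0.142), RR gives ψ = 0.147, H_out = 5.410 kJ/mol
  T = 350.3 K: K = (2.614, 0.630, 0.144), RR gives ψ = 0.166, H_out = 6.236 kJ/mol
Linear interpolation between T = 349.0 (H_out = 5.410) and T = 350.3 (H_out = 6.236) on hF = 5.727 gives T ≈ 349.5 K, at which ψ = 0.15.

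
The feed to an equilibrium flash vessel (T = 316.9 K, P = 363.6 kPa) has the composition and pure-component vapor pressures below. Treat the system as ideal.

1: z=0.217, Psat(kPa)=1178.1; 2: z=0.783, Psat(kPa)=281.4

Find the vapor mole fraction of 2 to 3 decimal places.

Raoult's law: Kᵢ = Pᵢˢᵃᵗ/P = Pᵢˢᵃᵗ/363.6.
  K_1 = 1178.1/363.6 = 3.24010, K_2 = 281.4/363.6 = 0.77393
Rachford–Rice: g(β) = Σ zᵢ(Kᵢ−1)/(1+β(Kᵢ−1)) = 0.
g(0) = ΣzᵢKᵢ − 1 = 0.309 and g(1) = 1 − Σzᵢ/Kᵢ = -0.079, so a root lies in (0, 1).
Binary case is linear: z₁(K₁−1)(1+β(K₂−1)) + z₂(K₂−1)(1+β(K₁−1)) = 0
⇒ β = [z₁(K₁−1)+z₂(K₂−1)] / [−(K₁−1)(K₂−1)] = 0.3091/0.5064 = 0.610
Compositions from xᵢ = zᵢ/(1+β(Kᵢ−1)), yᵢ = Kᵢxᵢ:
  1: x = 0.092, y = 0.297
  2: x = 0.908, y = 0.703

y_2 = 0.703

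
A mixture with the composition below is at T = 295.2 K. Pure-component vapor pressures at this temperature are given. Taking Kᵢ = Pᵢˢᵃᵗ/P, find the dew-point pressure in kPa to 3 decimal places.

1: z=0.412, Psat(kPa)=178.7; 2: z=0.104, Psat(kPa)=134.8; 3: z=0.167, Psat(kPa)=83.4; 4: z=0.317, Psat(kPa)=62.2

At the dew point ψ → 1, so Σzᵢ/Kᵢ = 1 with Kᵢ = Pᵢˢᵃᵗ/P ⇒ 1/P = Σzᵢ/Pᵢˢᵃᵗ.
1/P = 0.412/178.7 + 0.104/134.8 + 0.167/83.4 + 0.317/62.2 = 0.010176 ⇒ P = 98.271 kPa

Pdew = 98.271 kPa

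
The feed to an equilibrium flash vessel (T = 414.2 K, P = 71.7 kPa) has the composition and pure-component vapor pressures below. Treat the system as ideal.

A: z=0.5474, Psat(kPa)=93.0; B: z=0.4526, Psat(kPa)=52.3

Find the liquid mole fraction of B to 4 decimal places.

x_B = 0.5233

Raoult's law: Kᵢ = Pᵢˢᵃᵗ/P = Pᵢˢᵃᵗ/71.7.
  K_A = 93.0/71.7 = 1.297071, K_B = 52.3/71.7 = 0.729428
Material balance + equilibrium reduce to Σ zᵢ(Kᵢ−1)/(1+β(Kᵢ−1)) = 0.
Check two-phase: ΣzᵢKᵢ = 1.0402 > 1 and Σzᵢ/Kᵢ = 1.0425 > 1, so g(0) = 0.0402 > 0 and g(1) = -0.0425 < 0.
Binary case is linear: z₁(K₁−1)(1+β(K₂−1)) + z₂(K₂−1)(1+β(K₁−1)) = 0
⇒ β = [z₁(K₁−1)+z₂(K₂−1)] / [−(K₁−1)(K₂−1)] = 0.04016/0.08038 = 0.4996
Compositions from xᵢ = zᵢ/(1+β(Kᵢ−1)), yᵢ = Kᵢxᵢ:
  A: x = 0.4767, y = 0.6183
  B: x = 0.5233, y = 0.3817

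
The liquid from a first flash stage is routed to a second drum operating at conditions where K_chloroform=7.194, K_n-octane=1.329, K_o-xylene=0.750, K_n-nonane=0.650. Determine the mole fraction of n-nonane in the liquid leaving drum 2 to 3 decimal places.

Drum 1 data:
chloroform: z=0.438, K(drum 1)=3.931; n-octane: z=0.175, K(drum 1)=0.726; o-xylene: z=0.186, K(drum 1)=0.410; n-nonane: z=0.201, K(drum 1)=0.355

Drum 1:
Rachford–Rice: g(ψ₁) = Σ zᵢ(Kᵢ−1)/(1+ψ₁(Kᵢ−1)) = 0.
Feasibility: ΣzᵢKᵢ = 1.996, Σzᵢ/Kᵢ = 1.372 — both > 1, two phases present.
Newton–Raphson from ψ₁ = 0.5:
  ψ₁ = 0.500: g = 0.1181, g' = -0.949 → ψ₁ = 0.624
  ψ₁ = 0.624: g = 0.0049, g' = -0.886 → ψ₁ = 0.630
Converged at ψ₁ = 0.630.
Drum-1 compositions:
  chloroform: x = 0.154, y = 0.605
  n-octane: x = 0.212, y = 0.154
  o-xylene: x = 0.296, y = 0.121
  n-nonane: x = 0.339, y = 0.120
Drum-2 feed = drum-1 liquid: z₂ = (0.1539, 0.2115, 0.2960, 0.3386).
Drum 2:
Let ψ₂ = V/F and solve Σ zᵢ(Kᵢ−1)/(1+ψ₂(Kᵢ−1)) = 0.
g(0) = ΣzᵢKᵢ − 1 = 0.830 and g(1) = 1 − Σzᵢ/Kᵢ = -0.096, so a root lies in (0, 1).
Newton iteration, ψ₂⁰ = 0.5:
  ψ₂ = 0.500: g = 0.0642, g' = -0.454 → ψ₂ = 0.641
  ψ₂ = 0.641: g = 0.0082, g' = -0.350 → ψ₂ = 0.665
Converged at ψ₂ = 0.665.
  chloroform: x = 0.030, y = 0.216
  n-octane: x = 0.174, y = 0.231
  o-xylene: x = 0.355, y = 0.266
  n-nonane: x = 0.441, y = 0.287

x_n-nonane (drum 2) = 0.441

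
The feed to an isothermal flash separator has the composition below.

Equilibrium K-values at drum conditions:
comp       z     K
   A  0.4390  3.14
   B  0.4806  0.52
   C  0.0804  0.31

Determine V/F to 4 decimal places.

V/F = 0.5897

Rachford–Rice: g(V/F) = Σ zᵢ(Kᵢ−1)/(1+V/F(Kᵢ−1)) = 0.
Check two-phase: ΣzᵢKᵢ = 1.6533 > 1 and Σzᵢ/Kᵢ = 1.3234 > 1, so g(0) = 0.6533 > 0 and g(1) = -0.3234 < 0.
Newton–Raphson from V/F = 0.66:
  V/F = 0.6600: g = -0.05009, g' = -0.7117 → V/F = 0.5896
  V/F = 0.5896: g = 0.00009, g' = -0.7172 → V/F = 0.5897
Converged at V/F = 0.5897.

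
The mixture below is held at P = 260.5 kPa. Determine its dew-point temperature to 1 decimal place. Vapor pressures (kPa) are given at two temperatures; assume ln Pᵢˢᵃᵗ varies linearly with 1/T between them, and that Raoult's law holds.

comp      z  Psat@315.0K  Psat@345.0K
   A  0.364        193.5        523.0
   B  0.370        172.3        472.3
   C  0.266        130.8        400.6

T = 327.5 K

Dew-point temperature: Σzᵢ·P/Pᵢˢᵃᵗ(T) = 1. Interpolate ln Pᵢˢᵃᵗ = aᵢ + bᵢ/T.
  T = 315.0 K: ΣzᵢP/Pᵢˢᵃᵗ = 1.5792
  T = 345.0 K: ΣzᵢP/Pᵢˢᵃᵗ = 0.5584
  T = 330.0 K: ΣzᵢP/Pᵢˢᵃᵗ = 0.9167
  T = 322.5 K: ΣzᵢP/Pᵢˢᵃᵗ = 1.1955
  T = 326.2 K: ΣzᵢP/Pᵢˢᵃᵗ = 1.0471
  T = 328.1 K: ΣzᵢP/Pᵢˢᵃᵗ = 0.9794
Interpolating between 326.2 K and 328.1 K gives T ≈ 327.5 K.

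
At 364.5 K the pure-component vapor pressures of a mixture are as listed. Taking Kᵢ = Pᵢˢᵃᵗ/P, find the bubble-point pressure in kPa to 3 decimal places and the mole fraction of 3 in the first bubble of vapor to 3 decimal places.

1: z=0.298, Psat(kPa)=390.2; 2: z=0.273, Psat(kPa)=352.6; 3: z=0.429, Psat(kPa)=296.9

At the bubble point ψ → 0, so ΣzᵢKᵢ = 1 with Kᵢ = Pᵢˢᵃᵗ/P ⇒ P = ΣzᵢPᵢˢᵃᵗ.
P = 0.298·390.2 + 0.273·352.6 + 0.429·296.9 = 339.909 kPa
yᵢ = zᵢPᵢˢᵃᵗ/P ⇒ y_3 = 0.429·296.9/339.909 = 0.375

Pbub = 339.909 kPa, y_3 = 0.375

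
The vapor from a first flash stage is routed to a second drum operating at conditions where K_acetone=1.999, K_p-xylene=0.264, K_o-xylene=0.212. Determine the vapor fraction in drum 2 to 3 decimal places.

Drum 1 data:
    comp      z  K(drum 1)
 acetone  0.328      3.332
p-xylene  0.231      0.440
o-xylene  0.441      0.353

V/F (drum 2) = 0.605

Drum 1:
Newton iteration, ψ₁⁰ = 0.5:
  ψ₁ = 0.500: g = -0.2483, g' = -0.923 → ψ₁ = 0.231
  ψ₁ = 0.231: g = 0.0130, g' = -1.104 → ψ₁ = 0.243
Converged at ψ₁ = 0.243.
Drum-1 compositions:
  acetone: x = 0.209, y = 0.698
  p-xylene: x = 0.267, y = 0.118
  o-xylene: x = 0.523, y = 0.185
Drum-2 feed = drum-1 vapor: z₂ = (0.6976, 0.1176, 0.1847).
Drum 2:
Let ψ₂ = V/F and solve Σ zᵢ(Kᵢ−1)/(1+ψ₂(Kᵢ−1)) = 0.
g(0) = ΣzᵢKᵢ − 1 = 0.465 and g(1) = 1 − Σzᵢ/Kᵢ = -0.666, so a root lies in (0, 1).
Newton–Raphson from ψ₂ = 0.5:
  ψ₂ = 0.500: g = 0.0876, g' = -0.782 → ψ₂ = 0.612
  ψ₂ = 0.612: g = -0.0062, g' = -0.907 → ψ₂ = 0.605
Converged at ψ₂ = 0.605.
  acetone: x = 0.435, y = 0.869
  p-xylene: x = 0.212, y = 0.056
  o-xylene: x = 0.353, y = 0.075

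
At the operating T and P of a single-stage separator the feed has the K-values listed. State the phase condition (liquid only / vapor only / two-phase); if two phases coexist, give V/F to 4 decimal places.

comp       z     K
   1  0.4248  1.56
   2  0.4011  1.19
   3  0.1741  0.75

ΣzᵢKᵢ = 1.2706; Σzᵢ/Kᵢ = 0.8415.
Since Σzᵢ/Kᵢ < 1 the mixture is above its dew point — single vapor phase.

vapor only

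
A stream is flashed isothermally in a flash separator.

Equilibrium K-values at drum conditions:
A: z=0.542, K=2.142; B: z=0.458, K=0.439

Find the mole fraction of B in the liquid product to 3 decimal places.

x_B = 0.671

Rachford–Rice: g(ψ) = Σ zᵢ(Kᵢ−1)/(1+ψ(Kᵢ−1)) = 0.
Check two-phase: ΣzᵢKᵢ = 1.362 > 1 and Σzᵢ/Kᵢ = 1.296 > 1, so g(0) = 0.362 > 0 and g(1) = -0.296 < 0.
Newton–Raphson from ψ = 0.5:
  ψ = 0.500: g = 0.0369, g' = -0.565 → ψ = 0.565
Converged at ψ = 0.565.
Compositions from xᵢ = zᵢ/(1+ψ(Kᵢ−1)), yᵢ = Kᵢxᵢ:
  A: x = 0.329, y = 0.706
  B: x = 0.671, y = 0.294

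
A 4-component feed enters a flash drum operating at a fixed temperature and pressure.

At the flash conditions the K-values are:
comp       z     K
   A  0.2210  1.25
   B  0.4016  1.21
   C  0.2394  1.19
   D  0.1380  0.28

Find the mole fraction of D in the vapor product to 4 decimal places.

y_D = 0.0643

Iterate (Newton) starting at ψ = 0.5:
  ψ = 0.5000: g = 0.01172, g' = -0.2073 → ψ = 0.5566
  ψ = 0.5566: g = -0.00065, g' = -0.2311 → ψ = 0.5537
Converged at ψ = 0.5537.
Compositions from xᵢ = zᵢ/(1+ψ(Kᵢ−1)), yᵢ = Kᵢxᵢ:
  A: x = 0.1941, y = 0.2427
  B: x = 0.3598, y = 0.4353
  C: x = 0.2166, y = 0.2578
  D: x = 0.2295, y = 0.0643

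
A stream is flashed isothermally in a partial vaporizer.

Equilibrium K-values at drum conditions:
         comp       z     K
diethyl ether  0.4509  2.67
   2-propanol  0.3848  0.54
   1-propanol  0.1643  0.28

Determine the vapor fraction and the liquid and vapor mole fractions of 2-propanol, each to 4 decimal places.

ψ = 0.4939, x_2-propanol = 0.4979, y_2-propanol = 0.2689

Material balance + equilibrium reduce to Σ zᵢ(Kᵢ−1)/(1+ψ(Kᵢ−1)) = 0.
Feasibility: ΣzᵢKᵢ = 1.4577, Σzᵢ/Kᵢ = 1.4683 — both > 1, two phases present.
Newton iteration, ψ⁰ = 0.34:
  ψ = 0.3400: g = 0.11383, g' = -0.7754 → ψ = 0.4868
  ψ = 0.4868: g = 0.00513, g' = -0.7197 → ψ = 0.4939
Converged at ψ = 0.4939.
Compositions from xᵢ = zᵢ/(1+ψ(Kᵢ−1)), yᵢ = Kᵢxᵢ:
  diethyl ether: x = 0.2471, y = 0.6597
  2-propanol: x = 0.4979, y = 0.2689
  1-propanol: x = 0.2550, y = 0.0714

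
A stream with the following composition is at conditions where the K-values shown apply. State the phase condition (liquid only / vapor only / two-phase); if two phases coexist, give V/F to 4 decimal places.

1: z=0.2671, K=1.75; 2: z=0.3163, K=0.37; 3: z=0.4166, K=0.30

ΣzᵢKᵢ = 0.7094; Σzᵢ/Kᵢ = 2.3962.
Since ΣzᵢKᵢ < 1 the mixture is below its bubble point — single liquid phase.

liquid only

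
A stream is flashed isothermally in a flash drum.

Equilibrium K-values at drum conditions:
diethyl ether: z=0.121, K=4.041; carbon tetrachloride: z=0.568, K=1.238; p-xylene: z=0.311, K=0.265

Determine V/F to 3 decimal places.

Material balance + equilibrium reduce to Σ zᵢ(Kᵢ−1)/(1+V/F(Kᵢ−1)) = 0.
g(0) = ΣzᵢKᵢ − 1 = 0.275 and g(1) = 1 − Σzᵢ/Kᵢ = -0.662, so a root lies in (0, 1).
Newton–Raphson from V/F = 0.5:
  V/F = 0.500: g = -0.0946, g' = -0.622 → V/F = 0.348
  V/F = 0.348: g = -0.0034, g' = -0.595 → V/F = 0.342
Converged at V/F = 0.342.

V/F = 0.342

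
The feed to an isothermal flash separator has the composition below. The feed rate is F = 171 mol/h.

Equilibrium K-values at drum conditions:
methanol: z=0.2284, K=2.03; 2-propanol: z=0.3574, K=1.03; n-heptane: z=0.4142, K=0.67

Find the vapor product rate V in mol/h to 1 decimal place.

V = 87.7 mol/h

Rachford–Rice: g(ψ) = Σ zᵢ(Kᵢ−1)/(1+ψ(Kᵢ−1)) = 0.
Check two-phase: ΣzᵢKᵢ = 1.1093 > 1 and Σzᵢ/Kᵢ = 1.0777 > 1, so g(0) = 0.1093 > 0 and g(1) = -0.0777 < 0.
Iterate (Newton) starting at ψ = 0.5:
  ψ = 0.5000: g = 0.00215, g' = -0.1706 → ψ = 0.5126
Converged at ψ = 0.5126.
Then V = ψ·F = 0.5126·171 = 87.7 mol/h and L = F − V = 83.3 mol/h.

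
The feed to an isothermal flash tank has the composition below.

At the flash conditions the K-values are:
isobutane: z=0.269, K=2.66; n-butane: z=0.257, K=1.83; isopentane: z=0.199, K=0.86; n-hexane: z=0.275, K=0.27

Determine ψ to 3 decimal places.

ψ = 0.570

Iterate (Newton) starting at ψ = 0.5:
  ψ = 0.500: g = 0.0487, g' = -0.678 → ψ = 0.572
  ψ = 0.572: g = -0.0011, g' = -0.713 → ψ = 0.570
Converged at ψ = 0.570.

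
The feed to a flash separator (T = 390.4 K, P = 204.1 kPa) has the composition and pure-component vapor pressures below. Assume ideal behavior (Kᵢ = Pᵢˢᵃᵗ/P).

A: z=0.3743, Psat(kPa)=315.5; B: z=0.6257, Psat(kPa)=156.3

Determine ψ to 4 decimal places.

ψ = 0.4518

Raoult's law: Kᵢ = Pᵢˢᵃᵗ/P = Pᵢˢᵃᵗ/204.1.
  K_A = 315.5/204.1 = 1.545811, K_B = 156.3/204.1 = 0.765801
Let ψ = V/F and solve Σ zᵢ(Kᵢ−1)/(1+ψ(Kᵢ−1)) = 0.
Check two-phase: ΣzᵢKᵢ = 1.0578 > 1 and Σzᵢ/Kᵢ = 1.0592 > 1, so g(0) = 0.0578 > 0 and g(1) = -0.0592 < 0.
Newton iteration, ψ⁰ = 0.5:
  ψ = 0.5000: g = -0.00548, g' = -0.1128 → ψ = 0.4515
  ψ = 0.4515: g = 0.00004, g' = -0.1147 → ψ = 0.4518
Converged at ψ = 0.4518.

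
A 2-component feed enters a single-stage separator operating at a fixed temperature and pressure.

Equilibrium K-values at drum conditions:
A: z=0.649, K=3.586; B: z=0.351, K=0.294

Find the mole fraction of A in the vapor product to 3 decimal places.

y_A = 0.769

Rachford–Rice: g(V/F) = Σ zᵢ(Kᵢ−1)/(1+V/F(Kᵢ−1)) = 0.
Feasibility: ΣzᵢKᵢ = 2.431, Σzᵢ/Kᵢ = 1.375 — both > 1, two phases present.
Newton iteration, V/F⁰ = 0.5:
  V/F = 0.500: g = 0.3489, g' = -1.243 → V/F = 0.781
  V/F = 0.781: g = 0.0039, g' = -1.345 → V/F = 0.784
Converged at V/F = 0.784.
Compositions from xᵢ = zᵢ/(1+V/F(Kᵢ−1)), yᵢ = Kᵢxᵢ:
  A: x = 0.214, y = 0.769
  B: x = 0.786, y = 0.231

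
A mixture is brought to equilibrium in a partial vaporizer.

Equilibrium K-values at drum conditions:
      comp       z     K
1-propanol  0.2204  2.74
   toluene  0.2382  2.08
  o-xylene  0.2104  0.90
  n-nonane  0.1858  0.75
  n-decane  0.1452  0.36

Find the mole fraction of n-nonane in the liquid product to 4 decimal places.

Let ψ = V/F and solve Σ zᵢ(Kᵢ−1)/(1+ψ(Kᵢ−1)) = 0.
Feasibility: ΣzᵢKᵢ = 1.4803, Σzᵢ/Kᵢ = 1.0798 — both > 1, two phases present.
Newton iteration, ψ⁰ = 0.5:
  ψ = 0.5000: g = 0.16024, g' = -0.4541 → ψ = 0.8529
  ψ = 0.8529: g = 0.00164, g' = -0.4930 → ψ = 0.8562
Converged at ψ = 0.8562.
Compositions from xᵢ = zᵢ/(1+ψ(Kᵢ−1)), yᵢ = Kᵢxᵢ:
  1-propanol: x = 0.0885, y = 0.2425
  toluene: x = 0.1238, y = 0.2574
  o-xylene: x = 0.2301, y = 0.2071
  n-nonane: x = 0.2364, y = 0.1773
  n-decane: x = 0.3212, y = 0.1156

x_n-nonane = 0.2364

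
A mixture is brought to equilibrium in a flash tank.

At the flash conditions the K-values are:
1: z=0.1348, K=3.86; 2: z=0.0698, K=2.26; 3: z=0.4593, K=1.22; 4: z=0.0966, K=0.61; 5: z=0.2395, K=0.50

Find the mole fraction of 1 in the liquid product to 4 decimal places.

x_1 = 0.0418

Rachford–Rice: g(ψ) = Σ zᵢ(Kᵢ−1)/(1+ψ(Kᵢ−1)) = 0.
Check two-phase: ΣzᵢKᵢ = 1.4171 > 1 and Σzᵢ/Kᵢ = 1.0796 > 1, so g(0) = 0.4171 > 0 and g(1) = -0.0796 < 0.
Newton–Raphson from ψ = 0.5:
  ψ = 0.5000: g = 0.09718, g' = -0.3756 → ψ = 0.7587
  ψ = 0.7587: g = 0.00672, g' = -0.3401 → ψ = 0.7785
Converged at ψ = 0.7785.
Compositions from xᵢ = zᵢ/(1+ψ(Kᵢ−1)), yᵢ = Kᵢxᵢ:
  1: x = 0.0418, y = 0.1613
  2: x = 0.0352, y = 0.0796
  3: x = 0.3921, y = 0.4784
  4: x = 0.1387, y = 0.0846
  5: x = 0.3921, y = 0.1961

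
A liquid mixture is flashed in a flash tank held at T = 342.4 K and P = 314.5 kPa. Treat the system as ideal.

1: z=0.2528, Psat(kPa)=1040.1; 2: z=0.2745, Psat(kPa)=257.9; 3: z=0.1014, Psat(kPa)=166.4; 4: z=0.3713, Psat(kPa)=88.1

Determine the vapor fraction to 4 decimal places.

Raoult's law: Kᵢ = Pᵢˢᵃᵗ/P = Pᵢˢᵃᵗ/314.5.
  K_1 = 1040.1/314.5 = 3.307154, K_2 = 257.9/314.5 = 0.820032, K_3 = 166.4/314.5 = 0.529094, K_4 = 88.1/314.5 = 0.280127
Let ψ = V/F and solve Σ zᵢ(Kᵢ−1)/(1+ψ(Kᵢ−1)) = 0.
Feasibility: ΣzᵢKᵢ = 1.2188, Σzᵢ/Kᵢ = 1.9283 — both > 1, two phases present.
Newton–Raphson from ψ = 0.5:
  ψ = 0.5000: g = -0.26351, g' = -0.8090 → ψ = 0.1743
  ψ = 0.1743: g = 0.00733, g' = -0.9722 → ψ = 0.1818
  ψ = 0.1818: g = 0.00005, g' = -0.9590 → ψ = 0.1819
Converged at ψ = 0.1819.

ψ = 0.1819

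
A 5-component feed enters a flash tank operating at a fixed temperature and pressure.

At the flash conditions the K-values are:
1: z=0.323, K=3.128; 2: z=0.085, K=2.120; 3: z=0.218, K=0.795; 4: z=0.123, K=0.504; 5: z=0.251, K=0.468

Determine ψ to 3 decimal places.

ψ = 0.646

Material balance + equilibrium reduce to Σ zᵢ(Kᵢ−1)/(1+ψ(Kᵢ−1)) = 0.
Feasibility: ΣzᵢKᵢ = 1.543, Σzᵢ/Kᵢ = 1.198 — both > 1, two phases present.
Newton–Raphson from ψ = 0.5:
  ψ = 0.500: g = 0.0812, g' = -0.584 → ψ = 0.639
  ψ = 0.639: g = 0.0037, g' = -0.539 → ψ = 0.646
Converged at ψ = 0.646.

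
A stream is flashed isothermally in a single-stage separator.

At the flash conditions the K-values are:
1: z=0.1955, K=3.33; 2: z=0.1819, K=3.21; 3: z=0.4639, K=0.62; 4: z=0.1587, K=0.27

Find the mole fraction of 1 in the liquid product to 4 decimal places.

x_1 = 0.0901

Material balance + equilibrium reduce to Σ zᵢ(Kᵢ−1)/(1+ψ(Kᵢ−1)) = 0.
g(0) = ΣzᵢKᵢ − 1 = 0.5654 and g(1) = 1 − Σzᵢ/Kᵢ = -0.4514, so a root lies in (0, 1).
Newton iteration, ψ⁰ = 0.47:
  ψ = 0.4700: g = 0.02363, g' = -0.7508 → ψ = 0.5015
  ψ = 0.5015: g = 0.00021, g' = -0.7383 → ψ = 0.5018
Converged at ψ = 0.5018.
Compositions from xᵢ = zᵢ/(1+ψ(Kᵢ−1)), yᵢ = Kᵢxᵢ:
  1: x = 0.0901, y = 0.3001
  2: x = 0.0863, y = 0.2769
  3: x = 0.5732, y = 0.3554
  4: x = 0.2504, y = 0.0676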